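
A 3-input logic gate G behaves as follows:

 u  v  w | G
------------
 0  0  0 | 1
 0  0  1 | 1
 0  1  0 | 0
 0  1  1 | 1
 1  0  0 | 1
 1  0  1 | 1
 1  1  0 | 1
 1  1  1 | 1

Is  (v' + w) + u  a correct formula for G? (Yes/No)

Yes

Check the formula against G row by row:
  u=0, v=0, w=0: formula gives 1, G = 1 ✓
  u=0, v=0, w=1: formula gives 1, G = 1 ✓
  u=0, v=1, w=0: formula gives 0, G = 0 ✓
  u=0, v=1, w=1: formula gives 1, G = 1 ✓
  u=1, v=0, w=0: formula gives 1, G = 1 ✓
  … (the remaining 3 rows also agree.)
All 8 rows match — the expression computes G exactly.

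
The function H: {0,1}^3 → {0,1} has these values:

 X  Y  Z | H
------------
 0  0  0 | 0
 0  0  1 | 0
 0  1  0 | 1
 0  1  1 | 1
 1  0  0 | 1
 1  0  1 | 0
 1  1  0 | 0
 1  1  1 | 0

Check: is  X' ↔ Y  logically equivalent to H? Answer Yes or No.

Evaluate X' ↔ Y on each row and compare to H:
  X=0, Y=0, Z=0: formula gives 0, H = 0 ✓
  X=0, Y=0, Z=1: formula gives 0, H = 0 ✓
  X=0, Y=1, Z=0: formula gives 1, H = 1 ✓
  X=0, Y=1, Z=1: formula gives 1, H = 1 ✓
  X=1, Y=0, Z=0: formula gives 1, H = 1 ✓
  X=1, Y=0, Z=1: formula gives 1, but H = 0 ✗
Since they disagree at (1,0,1), the expression is not a correct formula for H.

No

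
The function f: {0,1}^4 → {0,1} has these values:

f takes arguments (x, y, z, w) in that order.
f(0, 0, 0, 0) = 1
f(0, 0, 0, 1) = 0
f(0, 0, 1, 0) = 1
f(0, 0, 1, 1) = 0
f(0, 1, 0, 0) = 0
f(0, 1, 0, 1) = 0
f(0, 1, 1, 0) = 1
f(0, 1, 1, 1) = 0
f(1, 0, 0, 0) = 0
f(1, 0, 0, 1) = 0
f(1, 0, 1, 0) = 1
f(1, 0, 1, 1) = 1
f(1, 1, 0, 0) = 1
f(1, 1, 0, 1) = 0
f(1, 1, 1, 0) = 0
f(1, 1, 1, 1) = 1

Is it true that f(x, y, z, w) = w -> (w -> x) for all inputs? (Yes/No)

Evaluate w -> (w -> x) on each row and compare to f:
  x=0, y=0, z=0, w=0: formula gives 1, f = 1 ✓
  x=0, y=0, z=0, w=1: formula gives 0, f = 0 ✓
  x=0, y=0, z=1, w=0: formula gives 1, f = 1 ✓
  x=0, y=0, z=1, w=1: formula gives 0, f = 0 ✓
  x=0, y=1, z=0, w=0: formula gives 1, but f = 0 ✗
A single disagreement suffices: at (0,1,0,0) they differ, so the formula does not compute f.

No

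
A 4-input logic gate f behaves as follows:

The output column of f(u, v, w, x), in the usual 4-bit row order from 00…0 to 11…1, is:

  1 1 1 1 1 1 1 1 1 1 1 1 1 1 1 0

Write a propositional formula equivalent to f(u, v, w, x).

f(u, v, w, x) = NOT (((u AND v) AND w) AND x)

The output is 0 only when every input is 1 — NAND of all inputs.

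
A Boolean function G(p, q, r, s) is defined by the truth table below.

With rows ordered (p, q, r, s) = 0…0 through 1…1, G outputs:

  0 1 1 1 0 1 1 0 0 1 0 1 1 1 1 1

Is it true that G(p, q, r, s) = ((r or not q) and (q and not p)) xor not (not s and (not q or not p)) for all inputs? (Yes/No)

No

Evaluate ((r or not q) and (q and not p)) xor not (not s and (not q or not p)) on each row and compare to G:
  p=0, q=0, r=0, s=0: formula gives 0, G = 0 ✓
  p=0, q=0, r=0, s=1: formula gives 1, G = 1 ✓
  p=0, q=0, r=1, s=0: formula gives 0, but G = 1 ✗
Row (0,0,1,0) is a counterexample, so the formula is not equivalent to G.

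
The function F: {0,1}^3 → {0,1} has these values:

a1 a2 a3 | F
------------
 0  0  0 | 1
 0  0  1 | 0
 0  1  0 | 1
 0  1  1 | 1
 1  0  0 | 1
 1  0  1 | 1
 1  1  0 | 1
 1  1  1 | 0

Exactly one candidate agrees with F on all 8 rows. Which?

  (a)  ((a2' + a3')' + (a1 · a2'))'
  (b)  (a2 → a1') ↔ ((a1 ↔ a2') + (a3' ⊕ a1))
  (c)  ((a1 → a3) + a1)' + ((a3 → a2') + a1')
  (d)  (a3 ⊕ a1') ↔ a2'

(a) fails at (0,0,1): the formula yields 1, F is 0.
(c) fails at (0,0,1): the formula yields 1, F is 0.
(d) fails at (0,1,0): the formula yields 0, F is 1.
Only (b) survives; checking it on all 8 rows confirms it matches F.

b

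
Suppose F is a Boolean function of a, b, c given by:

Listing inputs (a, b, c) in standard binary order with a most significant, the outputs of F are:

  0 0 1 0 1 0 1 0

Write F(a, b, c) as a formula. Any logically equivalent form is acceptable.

Collect the rows where F=1 — (0,1,0), (1,0,0), (1,1,0) — and write one minterm per row: ¬a·b·¬c, a·¬b·¬c, a·b·¬c. Their union (logical OR) reproduces the table exactly.

F(a, b, c) = (((¬a ∧ b) ∧ ¬c) ∨ ((a ∧ ¬b) ∧ ¬c)) ∨ ((a ∧ b) ∧ ¬c)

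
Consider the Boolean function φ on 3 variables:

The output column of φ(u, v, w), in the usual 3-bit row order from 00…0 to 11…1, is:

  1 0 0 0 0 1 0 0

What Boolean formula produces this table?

The 1-rows are (0,0,0), (1,0,1). Each contributes one minterm — ¬u·¬v·¬w; u·¬v·w — and their disjunction is a sum-of-products form of φ.

φ(u, v, w) = ((u' · v') · w') + ((u · v') · w)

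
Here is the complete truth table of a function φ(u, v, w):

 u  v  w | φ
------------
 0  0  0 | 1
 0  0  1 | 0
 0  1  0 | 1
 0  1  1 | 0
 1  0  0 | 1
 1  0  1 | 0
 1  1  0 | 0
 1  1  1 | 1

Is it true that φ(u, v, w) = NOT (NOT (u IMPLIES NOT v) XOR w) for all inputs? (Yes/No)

Yes

Test each input against both φ and the formula:
  u=0, v=0, w=0: formula gives 1, φ = 1 ✓
  u=0, v=0, w=1: formula gives 0, φ = 0 ✓
  u=0, v=1, w=0: formula gives 1, φ = 1 ✓
  u=0, v=1, w=1: formula gives 0, φ = 0 ✓
  u=1, v=0, w=0: formula gives 1, φ = 1 ✓
  … (the remaining 3 rows also agree.)
Every row agrees, so the formula is equivalent.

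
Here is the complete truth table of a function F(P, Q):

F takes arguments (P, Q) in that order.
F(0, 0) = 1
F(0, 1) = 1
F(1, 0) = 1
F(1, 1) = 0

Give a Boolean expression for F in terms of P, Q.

Only row (1,1) gives 0. So F is 1 everywhere except there — the complement of the minterm P·Q.

F(P, Q) = NOT (P AND Q)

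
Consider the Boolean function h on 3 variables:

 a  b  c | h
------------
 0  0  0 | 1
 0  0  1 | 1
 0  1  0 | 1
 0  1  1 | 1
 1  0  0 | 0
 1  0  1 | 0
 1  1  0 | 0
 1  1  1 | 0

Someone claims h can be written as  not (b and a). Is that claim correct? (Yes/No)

No

Test each input against both h and the formula:
  a=0, b=0, c=0: formula gives 1, h = 1 ✓
  a=0, b=0, c=1: formula gives 1, h = 1 ✓
  a=0, b=1, c=0: formula gives 1, h = 1 ✓
  a=0, b=1, c=1: formula gives 1, h = 1 ✓
  a=1, b=0, c=0: formula gives 1, but h = 0 ✗
Row (1,0,0) is a counterexample, so the formula is not equivalent to h.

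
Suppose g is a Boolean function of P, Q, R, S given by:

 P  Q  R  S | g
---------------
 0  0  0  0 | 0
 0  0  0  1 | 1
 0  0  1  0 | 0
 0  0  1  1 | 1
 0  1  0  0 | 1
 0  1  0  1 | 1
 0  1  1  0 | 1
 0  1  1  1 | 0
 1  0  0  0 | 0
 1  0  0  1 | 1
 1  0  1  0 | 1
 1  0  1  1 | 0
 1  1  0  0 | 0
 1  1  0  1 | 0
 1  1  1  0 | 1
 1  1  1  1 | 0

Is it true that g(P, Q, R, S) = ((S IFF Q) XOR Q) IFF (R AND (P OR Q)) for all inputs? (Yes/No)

No

Evaluate ((S IFF Q) XOR Q) IFF (R AND (P OR Q)) on each row and compare to g:
  P=0, Q=0, R=0, S=0: formula gives 0, g = 0 ✓
  P=0, Q=0, R=0, S=1: formula gives 1, g = 1 ✓
  P=0, Q=0, R=1, S=0: formula gives 0, g = 0 ✓
  P=0, Q=0, R=1, S=1: formula gives 1, g = 1 ✓
  P=0, Q=1, R=0, S=0: formula gives 0, but g = 1 ✗
Since they disagree at (0,1,0,0), the expression is not a correct formula for g.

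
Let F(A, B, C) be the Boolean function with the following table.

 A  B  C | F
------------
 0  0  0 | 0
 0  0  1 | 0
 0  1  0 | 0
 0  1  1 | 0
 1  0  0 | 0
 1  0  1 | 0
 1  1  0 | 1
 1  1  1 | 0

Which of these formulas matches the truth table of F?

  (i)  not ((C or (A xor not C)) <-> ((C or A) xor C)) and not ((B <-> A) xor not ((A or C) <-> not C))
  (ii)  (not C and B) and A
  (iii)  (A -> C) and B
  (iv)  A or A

ii

(i): at (0,0,0) it gives 1, but F = 0 — eliminated.
(iii): at (0,1,0) it gives 1, but F = 0 — eliminated.
(iv): at (1,0,0) it gives 1, but F = 0 — eliminated.
(ii) is the remaining candidate, and it agrees with F on all 8 inputs.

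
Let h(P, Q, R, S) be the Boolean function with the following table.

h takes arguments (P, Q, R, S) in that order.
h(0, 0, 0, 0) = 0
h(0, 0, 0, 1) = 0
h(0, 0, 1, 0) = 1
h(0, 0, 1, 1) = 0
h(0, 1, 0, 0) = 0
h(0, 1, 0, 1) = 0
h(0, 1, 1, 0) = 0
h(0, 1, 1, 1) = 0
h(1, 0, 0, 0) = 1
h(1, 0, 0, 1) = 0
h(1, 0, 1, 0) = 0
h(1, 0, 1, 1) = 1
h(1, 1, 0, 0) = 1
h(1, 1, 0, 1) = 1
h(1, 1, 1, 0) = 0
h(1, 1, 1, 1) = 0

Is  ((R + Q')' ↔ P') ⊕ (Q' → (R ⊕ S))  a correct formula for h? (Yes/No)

Check the formula against h row by row:
  P=0, Q=0, R=0, S=0: formula gives 0, h = 0 ✓
  P=0, Q=0, R=0, S=1: formula gives 1, but h = 0 ✗
Row (0,0,0,1) is a counterexample, so the formula is not equivalent to h.

No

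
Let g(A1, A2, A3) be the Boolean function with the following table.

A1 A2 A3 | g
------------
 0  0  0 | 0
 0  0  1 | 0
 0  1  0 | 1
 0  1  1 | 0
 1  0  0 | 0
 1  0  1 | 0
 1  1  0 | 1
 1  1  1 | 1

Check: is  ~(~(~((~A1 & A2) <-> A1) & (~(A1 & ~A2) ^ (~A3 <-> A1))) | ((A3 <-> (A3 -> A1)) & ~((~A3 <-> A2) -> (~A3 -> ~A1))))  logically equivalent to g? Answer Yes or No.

No

Evaluate ~(~(~((~A1 & A2) <-> A1) & (~(A1 & ~A2) ^ (~A3 <-> A1))) | ((A3 <-> (A3 -> A1)) & ~((~A3 <-> A2) -> (~A3 -> ~A1)))) on each row and compare to g:
  A1=0, A2=0, A3=0: formula gives 0, g = 0 ✓
  A1=0, A2=0, A3=1: formula gives 0, g = 0 ✓
  A1=0, A2=1, A3=0: formula gives 1, g = 1 ✓
  A1=0, A2=1, A3=1: formula gives 0, g = 0 ✓
  A1=1, A2=0, A3=0: formula gives 1, but g = 0 ✗
Since they disagree at (1,0,0), the expression is not a correct formula for g.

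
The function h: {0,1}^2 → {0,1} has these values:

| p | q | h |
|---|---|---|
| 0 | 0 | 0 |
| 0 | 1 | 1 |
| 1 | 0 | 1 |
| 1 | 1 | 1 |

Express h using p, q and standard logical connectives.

The output is 1 whenever at least one input is 1 — the OR of all inputs.

h(p, q) = p OR q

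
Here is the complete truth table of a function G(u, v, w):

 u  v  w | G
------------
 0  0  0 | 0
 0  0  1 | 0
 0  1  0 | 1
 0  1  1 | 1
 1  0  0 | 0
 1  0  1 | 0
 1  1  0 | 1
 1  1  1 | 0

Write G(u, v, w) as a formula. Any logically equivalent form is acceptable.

The 1-rows are (0,1,0), (0,1,1), (1,1,0). Each contributes one minterm — ¬u·v·¬w; ¬u·v·w; u·v·¬w — and their disjunction is a sum-of-products form of G.

G(u, v, w) = (((u' · v) · w') + ((u' · v) · w)) + ((u · v) · w')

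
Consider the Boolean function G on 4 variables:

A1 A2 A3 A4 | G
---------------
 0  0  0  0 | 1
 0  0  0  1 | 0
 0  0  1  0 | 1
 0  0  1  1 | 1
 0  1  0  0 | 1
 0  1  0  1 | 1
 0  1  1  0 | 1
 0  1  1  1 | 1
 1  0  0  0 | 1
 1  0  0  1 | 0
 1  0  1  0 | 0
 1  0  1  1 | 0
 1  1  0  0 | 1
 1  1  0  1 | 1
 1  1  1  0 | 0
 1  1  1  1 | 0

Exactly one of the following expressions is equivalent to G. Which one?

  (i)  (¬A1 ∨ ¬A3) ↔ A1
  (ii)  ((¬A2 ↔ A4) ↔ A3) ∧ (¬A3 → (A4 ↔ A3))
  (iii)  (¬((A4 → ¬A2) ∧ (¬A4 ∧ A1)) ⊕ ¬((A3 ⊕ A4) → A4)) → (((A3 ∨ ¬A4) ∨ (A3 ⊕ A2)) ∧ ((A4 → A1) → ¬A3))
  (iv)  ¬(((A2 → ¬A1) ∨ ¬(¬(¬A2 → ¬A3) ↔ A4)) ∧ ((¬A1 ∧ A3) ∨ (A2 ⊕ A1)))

(i) fails at (0,0,0,0): the formula yields 0, G is 1.
(ii) fails at (0,0,1,0): the formula yields 0, G is 1.
(iv) fails at (0,0,0,1): the formula yields 1, G is 0.
That leaves (iii). Evaluating it on every row reproduces the table of G exactly.

iii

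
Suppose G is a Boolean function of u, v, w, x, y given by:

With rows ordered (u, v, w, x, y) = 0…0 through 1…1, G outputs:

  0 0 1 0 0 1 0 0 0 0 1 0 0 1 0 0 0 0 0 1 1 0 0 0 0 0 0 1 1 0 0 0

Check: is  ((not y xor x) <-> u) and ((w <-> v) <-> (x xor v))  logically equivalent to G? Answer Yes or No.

Yes

Check the formula against G row by row:
  u=0, v=0, w=0, x=0, y=0: formula gives 0, G = 0 ✓
  u=0, v=0, w=0, x=0, y=1: formula gives 0, G = 0 ✓
  u=0, v=0, w=0, x=1, y=0: formula gives 1, G = 1 ✓
  u=0, v=0, w=0, x=1, y=1: formula gives 0, G = 0 ✓
  … (the remaining 28 rows also agree.)
All 32 rows match — the expression computes G exactly.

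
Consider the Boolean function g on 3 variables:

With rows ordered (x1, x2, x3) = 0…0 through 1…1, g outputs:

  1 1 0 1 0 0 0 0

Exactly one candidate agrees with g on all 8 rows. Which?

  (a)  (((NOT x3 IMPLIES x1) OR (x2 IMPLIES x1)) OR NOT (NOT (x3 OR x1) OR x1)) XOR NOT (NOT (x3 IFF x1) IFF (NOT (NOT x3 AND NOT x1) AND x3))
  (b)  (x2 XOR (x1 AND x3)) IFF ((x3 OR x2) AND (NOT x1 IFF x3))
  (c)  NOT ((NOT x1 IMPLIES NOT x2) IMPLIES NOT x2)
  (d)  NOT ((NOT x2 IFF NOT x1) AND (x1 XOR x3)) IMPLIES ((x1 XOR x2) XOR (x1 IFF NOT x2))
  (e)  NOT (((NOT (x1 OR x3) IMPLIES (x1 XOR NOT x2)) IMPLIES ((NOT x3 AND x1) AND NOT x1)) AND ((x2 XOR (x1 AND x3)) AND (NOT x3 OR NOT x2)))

a

(b) disagrees with g on (0,0,1) (formula → 0, table → 1); rule it out.
(c) disagrees with g on (0,0,0) (formula → 0, table → 1); rule it out.
(d) disagrees with g on (0,0,0) (formula → 0, table → 1); rule it out.
(e) disagrees with g on (1,0,0) (formula → 1, table → 0); rule it out.
Only (a) survives; checking it on all 8 rows confirms it matches g.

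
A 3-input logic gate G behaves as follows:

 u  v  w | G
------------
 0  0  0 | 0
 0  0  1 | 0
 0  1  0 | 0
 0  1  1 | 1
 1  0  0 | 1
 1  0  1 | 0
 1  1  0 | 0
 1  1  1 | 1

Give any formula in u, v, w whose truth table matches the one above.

Collect the rows where G=1 — (0,1,1), (1,0,0), (1,1,1) — and write one minterm per row: ¬u·v·w, u·¬v·¬w, u·v·w. Their union (logical OR) reproduces the table exactly.

G(u, v, w) = (((NOT u AND v) AND w) OR ((u AND NOT v) AND NOT w)) OR ((u AND v) AND w)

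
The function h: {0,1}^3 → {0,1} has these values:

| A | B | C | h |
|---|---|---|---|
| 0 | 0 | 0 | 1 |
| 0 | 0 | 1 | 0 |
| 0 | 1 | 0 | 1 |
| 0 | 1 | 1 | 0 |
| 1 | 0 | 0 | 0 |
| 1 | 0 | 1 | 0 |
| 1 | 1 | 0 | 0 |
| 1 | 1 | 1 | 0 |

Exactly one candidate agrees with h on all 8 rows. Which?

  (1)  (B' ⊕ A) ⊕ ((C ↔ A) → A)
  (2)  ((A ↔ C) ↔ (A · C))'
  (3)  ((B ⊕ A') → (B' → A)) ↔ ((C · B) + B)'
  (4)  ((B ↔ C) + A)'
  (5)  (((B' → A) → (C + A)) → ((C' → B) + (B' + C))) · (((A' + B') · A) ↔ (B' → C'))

(1) fails at (0,1,0): the formula yields 0, h is 1.
(3) fails at (0,0,0): the formula yields 0, h is 1.
(4) fails at (0,0,0): the formula yields 0, h is 1.
(5) fails at (0,0,0): the formula yields 0, h is 1.
Only (2) survives; checking it on all 8 rows confirms it matches h.

2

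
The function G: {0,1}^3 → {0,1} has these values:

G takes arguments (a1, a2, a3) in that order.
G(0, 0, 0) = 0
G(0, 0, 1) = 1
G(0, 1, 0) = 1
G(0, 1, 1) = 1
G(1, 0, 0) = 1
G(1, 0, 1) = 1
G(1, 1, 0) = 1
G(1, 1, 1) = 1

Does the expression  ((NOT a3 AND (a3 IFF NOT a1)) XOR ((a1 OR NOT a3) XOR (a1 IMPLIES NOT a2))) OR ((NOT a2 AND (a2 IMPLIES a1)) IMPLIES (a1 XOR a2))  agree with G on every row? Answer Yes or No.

Yes

Check the formula against G row by row:
  a1=0, a2=0, a3=0: formula gives 0, G = 0 ✓
  a1=0, a2=0, a3=1: formula gives 1, G = 1 ✓
  a1=0, a2=1, a3=0: formula gives 1, G = 1 ✓
  a1=0, a2=1, a3=1: formula gives 1, G = 1 ✓
  a1=1, a2=0, a3=0: formula gives 1, G = 1 ✓
  …and likewise for the remaining 3 rows.
All 8 rows match — the expression computes G exactly.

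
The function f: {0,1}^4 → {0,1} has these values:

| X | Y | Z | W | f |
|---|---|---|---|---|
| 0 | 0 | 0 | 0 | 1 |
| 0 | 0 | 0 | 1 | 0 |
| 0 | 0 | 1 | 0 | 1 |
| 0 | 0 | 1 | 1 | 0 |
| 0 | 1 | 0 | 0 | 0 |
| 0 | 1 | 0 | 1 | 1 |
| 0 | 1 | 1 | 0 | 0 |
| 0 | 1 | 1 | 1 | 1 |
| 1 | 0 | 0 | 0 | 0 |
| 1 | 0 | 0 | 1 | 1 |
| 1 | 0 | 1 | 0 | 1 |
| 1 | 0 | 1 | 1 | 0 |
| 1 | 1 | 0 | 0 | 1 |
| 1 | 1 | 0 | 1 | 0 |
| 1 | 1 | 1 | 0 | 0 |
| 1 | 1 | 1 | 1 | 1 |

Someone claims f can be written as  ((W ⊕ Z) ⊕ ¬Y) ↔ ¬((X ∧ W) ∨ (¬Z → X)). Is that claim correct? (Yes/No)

Test each input against both f and the formula:
  X=0, Y=0, Z=0, W=0: formula gives 1, f = 1 ✓
  X=0, Y=0, Z=0, W=1: formula gives 0, f = 0 ✓
  X=0, Y=0, Z=1, W=0: formula gives 1, f = 1 ✓
  X=0, Y=0, Z=1, W=1: formula gives 0, f = 0 ✓
  …and likewise for the remaining 12 rows.
No disagreement on any input; they are logically equivalent.

Yes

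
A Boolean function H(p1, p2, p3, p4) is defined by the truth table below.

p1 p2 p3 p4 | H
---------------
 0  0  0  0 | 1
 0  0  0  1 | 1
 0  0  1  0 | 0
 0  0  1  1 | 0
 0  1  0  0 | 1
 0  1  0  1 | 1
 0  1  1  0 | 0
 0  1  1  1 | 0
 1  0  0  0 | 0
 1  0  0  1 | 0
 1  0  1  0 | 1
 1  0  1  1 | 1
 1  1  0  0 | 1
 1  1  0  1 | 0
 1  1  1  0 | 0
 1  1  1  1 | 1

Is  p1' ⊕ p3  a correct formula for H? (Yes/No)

Evaluate p1' ⊕ p3 on each row and compare to H:
  p1=0, p2=0, p3=0, p4=0: formula gives 1, H = 1 ✓
  p1=0, p2=0, p3=0, p4=1: formula gives 1, H = 1 ✓
  p1=0, p2=0, p3=1, p4=0: formula gives 0, H = 0 ✓
  p1=0, p2=0, p3=1, p4=1: formula gives 0, H = 0 ✓
  …
  p1=1, p2=1, p3=0, p4=0: formula gives 0, but H = 1 ✗
Row (1,1,0,0) is a counterexample, so the formula is not equivalent to H.

No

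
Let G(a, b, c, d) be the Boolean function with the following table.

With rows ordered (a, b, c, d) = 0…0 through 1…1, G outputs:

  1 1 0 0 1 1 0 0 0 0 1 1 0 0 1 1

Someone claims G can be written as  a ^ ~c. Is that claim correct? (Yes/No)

Check the formula against G row by row:
  a=0, b=0, c=0, d=0: formula gives 1, G = 1 ✓
  a=0, b=0, c=0, d=1: formula gives 1, G = 1 ✓
  a=0, b=0, c=1, d=0: formula gives 0, G = 0 ✓
  a=0, b=0, c=1, d=1: formula gives 0, G = 0 ✓
  …and likewise for the remaining 12 rows.
All 16 rows match — the expression computes G exactly.

Yes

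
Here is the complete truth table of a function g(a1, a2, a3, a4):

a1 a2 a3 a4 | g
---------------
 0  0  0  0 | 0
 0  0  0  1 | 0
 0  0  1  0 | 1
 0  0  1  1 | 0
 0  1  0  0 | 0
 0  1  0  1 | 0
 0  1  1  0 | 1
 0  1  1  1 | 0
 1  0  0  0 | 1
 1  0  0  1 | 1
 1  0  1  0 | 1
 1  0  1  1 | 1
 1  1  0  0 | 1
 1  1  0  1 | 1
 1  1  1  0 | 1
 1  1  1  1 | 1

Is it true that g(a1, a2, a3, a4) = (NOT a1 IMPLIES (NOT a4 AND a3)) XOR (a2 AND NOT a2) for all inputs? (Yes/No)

Yes

Evaluate (NOT a1 IMPLIES (NOT a4 AND a3)) XOR (a2 AND NOT a2) on each row and compare to g:
  a1=0, a2=0, a3=0, a4=0: formula gives 0, g = 0 ✓
  a1=0, a2=0, a3=0, a4=1: formula gives 0, g = 0 ✓
  a1=0, a2=0, a3=1, a4=0: formula gives 1, g = 1 ✓
  a1=0, a2=0, a3=1, a4=1: formula gives 0, g = 0 ✓
  …and likewise for the remaining 12 rows.
All 16 rows match — the expression computes g exactly.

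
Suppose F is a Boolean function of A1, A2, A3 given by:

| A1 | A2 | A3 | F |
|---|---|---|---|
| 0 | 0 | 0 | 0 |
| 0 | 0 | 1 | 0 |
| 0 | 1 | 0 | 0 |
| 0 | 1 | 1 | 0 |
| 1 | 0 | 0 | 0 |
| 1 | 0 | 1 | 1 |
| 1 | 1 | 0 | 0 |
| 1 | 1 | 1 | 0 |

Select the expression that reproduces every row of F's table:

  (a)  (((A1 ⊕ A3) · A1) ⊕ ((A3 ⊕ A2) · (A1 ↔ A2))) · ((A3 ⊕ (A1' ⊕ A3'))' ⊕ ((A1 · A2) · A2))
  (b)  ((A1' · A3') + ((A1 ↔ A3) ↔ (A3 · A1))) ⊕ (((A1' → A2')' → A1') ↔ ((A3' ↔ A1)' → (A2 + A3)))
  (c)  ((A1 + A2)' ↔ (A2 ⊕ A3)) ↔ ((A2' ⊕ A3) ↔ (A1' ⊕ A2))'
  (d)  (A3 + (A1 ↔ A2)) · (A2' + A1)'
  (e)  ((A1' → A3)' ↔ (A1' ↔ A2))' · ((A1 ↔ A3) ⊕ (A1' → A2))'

e

(a) disagrees with F on (0,0,1) (formula → 1, table → 0); rule it out.
(b) disagrees with F on (0,0,0) (formula → 1, table → 0); rule it out.
(c) disagrees with F on (0,0,0) (formula → 1, table → 0); rule it out.
(d) disagrees with F on (0,1,1) (formula → 1, table → 0); rule it out.
That leaves (e). Evaluating it on every row reproduces the table of F exactly.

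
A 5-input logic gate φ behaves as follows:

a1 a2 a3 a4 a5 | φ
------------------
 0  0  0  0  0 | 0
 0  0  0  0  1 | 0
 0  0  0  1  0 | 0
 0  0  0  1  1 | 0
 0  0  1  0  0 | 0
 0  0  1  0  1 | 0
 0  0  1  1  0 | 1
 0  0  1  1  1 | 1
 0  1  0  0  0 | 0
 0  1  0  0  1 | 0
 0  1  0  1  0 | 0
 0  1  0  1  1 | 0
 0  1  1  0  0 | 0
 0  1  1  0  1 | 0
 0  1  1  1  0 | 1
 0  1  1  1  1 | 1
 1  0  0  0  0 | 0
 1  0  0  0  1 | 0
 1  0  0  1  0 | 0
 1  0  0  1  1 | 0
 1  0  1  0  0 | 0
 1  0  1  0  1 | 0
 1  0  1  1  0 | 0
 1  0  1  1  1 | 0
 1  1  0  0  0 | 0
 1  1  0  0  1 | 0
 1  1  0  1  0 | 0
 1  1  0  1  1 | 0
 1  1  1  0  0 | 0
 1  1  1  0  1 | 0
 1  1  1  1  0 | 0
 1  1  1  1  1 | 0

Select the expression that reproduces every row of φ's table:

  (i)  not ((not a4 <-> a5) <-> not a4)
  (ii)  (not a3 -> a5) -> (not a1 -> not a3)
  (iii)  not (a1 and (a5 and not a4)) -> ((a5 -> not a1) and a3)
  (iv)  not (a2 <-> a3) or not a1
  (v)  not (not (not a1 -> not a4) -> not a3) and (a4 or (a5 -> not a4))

v

(i) fails at (0,0,0,0,0): the formula yields 1, φ is 0.
(ii) fails at (0,0,0,0,0): the formula yields 1, φ is 0.
(iii) fails at (0,0,1,0,0): the formula yields 1, φ is 0.
(iv) fails at (0,0,0,0,0): the formula yields 1, φ is 0.
(v) is the remaining candidate, and it agrees with φ on all 32 inputs.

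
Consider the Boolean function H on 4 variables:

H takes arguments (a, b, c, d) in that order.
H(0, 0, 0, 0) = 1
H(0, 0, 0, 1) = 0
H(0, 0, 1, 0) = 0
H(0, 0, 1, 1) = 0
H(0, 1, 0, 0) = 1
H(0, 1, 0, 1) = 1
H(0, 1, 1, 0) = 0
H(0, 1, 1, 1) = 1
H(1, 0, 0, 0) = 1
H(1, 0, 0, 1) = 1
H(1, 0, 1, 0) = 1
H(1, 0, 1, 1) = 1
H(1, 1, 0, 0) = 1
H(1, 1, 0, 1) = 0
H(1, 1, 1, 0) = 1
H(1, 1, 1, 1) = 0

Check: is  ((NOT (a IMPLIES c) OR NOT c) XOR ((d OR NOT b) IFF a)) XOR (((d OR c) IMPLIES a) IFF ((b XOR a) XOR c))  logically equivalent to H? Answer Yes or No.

Yes

Check the formula against H row by row:
  a=0, b=0, c=0, d=0: formula gives 1, H = 1 ✓
  a=0, b=0, c=0, d=1: formula gives 0, H = 0 ✓
  a=0, b=0, c=1, d=0: formula gives 0, H = 0 ✓
  a=0, b=0, c=1, d=1: formula gives 0, H = 0 ✓
  … (the remaining 12 rows also agree.)
Every row agrees, so the formula is equivalent.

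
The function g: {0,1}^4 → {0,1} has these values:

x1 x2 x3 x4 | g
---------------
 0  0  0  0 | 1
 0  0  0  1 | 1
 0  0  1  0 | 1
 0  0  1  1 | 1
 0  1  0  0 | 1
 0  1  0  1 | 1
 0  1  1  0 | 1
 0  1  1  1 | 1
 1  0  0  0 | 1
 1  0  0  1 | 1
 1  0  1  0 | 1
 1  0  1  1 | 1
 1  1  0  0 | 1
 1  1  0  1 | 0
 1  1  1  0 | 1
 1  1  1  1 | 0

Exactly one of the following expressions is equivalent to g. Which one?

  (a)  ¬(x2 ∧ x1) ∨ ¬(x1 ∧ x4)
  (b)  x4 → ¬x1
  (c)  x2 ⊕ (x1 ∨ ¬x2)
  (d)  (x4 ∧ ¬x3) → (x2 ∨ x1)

a

(b) disagrees with g on (1,0,0,1) (formula → 0, table → 1); rule it out.
(c) disagrees with g on (1,1,0,0) (formula → 0, table → 1); rule it out.
(d) disagrees with g on (0,0,0,1) (formula → 0, table → 1); rule it out.
Only (a) survives; checking it on all 16 rows confirms it matches g.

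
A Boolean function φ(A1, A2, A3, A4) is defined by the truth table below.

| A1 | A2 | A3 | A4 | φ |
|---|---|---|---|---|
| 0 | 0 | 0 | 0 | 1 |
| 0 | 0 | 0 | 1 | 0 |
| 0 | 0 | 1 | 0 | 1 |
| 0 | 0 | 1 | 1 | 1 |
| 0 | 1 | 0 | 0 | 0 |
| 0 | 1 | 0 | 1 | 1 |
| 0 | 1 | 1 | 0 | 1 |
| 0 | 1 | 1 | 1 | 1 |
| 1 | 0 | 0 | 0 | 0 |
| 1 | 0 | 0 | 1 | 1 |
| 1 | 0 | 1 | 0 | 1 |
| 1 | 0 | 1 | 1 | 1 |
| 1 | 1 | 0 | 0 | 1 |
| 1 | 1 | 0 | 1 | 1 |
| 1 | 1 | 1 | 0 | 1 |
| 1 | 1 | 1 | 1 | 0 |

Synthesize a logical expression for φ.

φ(A1, A2, A3, A4) = ¬((((((¬A1 ∧ ¬A2) ∧ ¬A3) ∧ A4) ∨ (((¬A1 ∧ A2) ∧ ¬A3) ∧ ¬A4)) ∨ (((A1 ∧ ¬A2) ∧ ¬A3) ∧ ¬A4)) ∨ (((A1 ∧ A2) ∧ A3) ∧ A4))

The 0-rows are (0,0,0,1), (0,1,0,0), (1,0,0,0), (1,1,1,1). Take each as a conjunction (¬A1·¬A2·¬A3·A4, ¬A1·A2·¬A3·¬A4, A1·¬A2·¬A3·¬A4, A1·A2·A3·A4), form their disjunction, and complement — that gives a formula that is 1 everywhere φ is.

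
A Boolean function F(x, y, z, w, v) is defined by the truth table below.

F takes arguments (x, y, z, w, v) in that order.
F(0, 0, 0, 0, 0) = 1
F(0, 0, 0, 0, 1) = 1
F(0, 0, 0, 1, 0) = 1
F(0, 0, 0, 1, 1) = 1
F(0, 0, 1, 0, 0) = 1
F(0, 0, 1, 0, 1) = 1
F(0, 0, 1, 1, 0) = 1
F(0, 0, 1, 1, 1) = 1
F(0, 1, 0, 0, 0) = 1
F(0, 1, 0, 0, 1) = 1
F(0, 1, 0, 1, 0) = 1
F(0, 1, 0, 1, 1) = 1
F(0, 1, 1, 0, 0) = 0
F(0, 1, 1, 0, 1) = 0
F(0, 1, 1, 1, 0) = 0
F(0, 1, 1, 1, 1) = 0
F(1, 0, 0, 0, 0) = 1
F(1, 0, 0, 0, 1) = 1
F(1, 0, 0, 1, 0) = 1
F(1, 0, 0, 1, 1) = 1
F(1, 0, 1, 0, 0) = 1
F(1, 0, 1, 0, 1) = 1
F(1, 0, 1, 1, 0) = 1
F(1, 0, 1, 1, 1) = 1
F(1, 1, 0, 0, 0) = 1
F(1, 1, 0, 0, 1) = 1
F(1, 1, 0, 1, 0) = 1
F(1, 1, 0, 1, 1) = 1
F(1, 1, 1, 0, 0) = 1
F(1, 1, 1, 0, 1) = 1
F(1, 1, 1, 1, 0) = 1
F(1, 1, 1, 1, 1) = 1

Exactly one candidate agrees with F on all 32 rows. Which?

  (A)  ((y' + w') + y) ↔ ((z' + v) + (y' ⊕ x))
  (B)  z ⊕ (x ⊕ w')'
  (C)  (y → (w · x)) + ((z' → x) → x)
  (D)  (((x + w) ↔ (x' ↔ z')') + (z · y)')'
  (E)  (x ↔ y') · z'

C

(A) disagrees with F on (0,1,1,0,1) (formula → 1, table → 0); rule it out.
(B) disagrees with F on (0,0,0,0,0) (formula → 0, table → 1); rule it out.
(D) disagrees with F on (0,0,0,0,0) (formula → 0, table → 1); rule it out.
(E) disagrees with F on (0,0,0,0,0) (formula → 0, table → 1); rule it out.
(C) is the remaining candidate, and it agrees with F on all 32 inputs.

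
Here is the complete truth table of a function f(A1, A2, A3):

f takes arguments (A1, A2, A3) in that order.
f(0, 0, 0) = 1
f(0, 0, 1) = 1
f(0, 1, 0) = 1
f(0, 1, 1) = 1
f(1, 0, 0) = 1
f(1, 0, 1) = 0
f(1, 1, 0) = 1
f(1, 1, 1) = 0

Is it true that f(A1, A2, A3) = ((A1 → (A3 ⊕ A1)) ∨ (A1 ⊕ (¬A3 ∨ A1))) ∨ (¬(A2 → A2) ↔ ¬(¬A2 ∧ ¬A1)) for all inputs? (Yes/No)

Evaluate ((A1 → (A3 ⊕ A1)) ∨ (A1 ⊕ (¬A3 ∨ A1))) ∨ (¬(A2 → A2) ↔ ¬(¬A2 ∧ ¬A1)) on each row and compare to f:
  A1=0, A2=0, A3=0: formula gives 1, f = 1 ✓
  A1=0, A2=0, A3=1: formula gives 1, f = 1 ✓
  A1=0, A2=1, A3=0: formula gives 1, f = 1 ✓
  A1=0, A2=1, A3=1: formula gives 1, f = 1 ✓
  A1=1, A2=0, A3=0: formula gives 1, f = 1 ✓
  … (the remaining 3 rows also agree.)
Every row agrees, so the formula is equivalent.

Yes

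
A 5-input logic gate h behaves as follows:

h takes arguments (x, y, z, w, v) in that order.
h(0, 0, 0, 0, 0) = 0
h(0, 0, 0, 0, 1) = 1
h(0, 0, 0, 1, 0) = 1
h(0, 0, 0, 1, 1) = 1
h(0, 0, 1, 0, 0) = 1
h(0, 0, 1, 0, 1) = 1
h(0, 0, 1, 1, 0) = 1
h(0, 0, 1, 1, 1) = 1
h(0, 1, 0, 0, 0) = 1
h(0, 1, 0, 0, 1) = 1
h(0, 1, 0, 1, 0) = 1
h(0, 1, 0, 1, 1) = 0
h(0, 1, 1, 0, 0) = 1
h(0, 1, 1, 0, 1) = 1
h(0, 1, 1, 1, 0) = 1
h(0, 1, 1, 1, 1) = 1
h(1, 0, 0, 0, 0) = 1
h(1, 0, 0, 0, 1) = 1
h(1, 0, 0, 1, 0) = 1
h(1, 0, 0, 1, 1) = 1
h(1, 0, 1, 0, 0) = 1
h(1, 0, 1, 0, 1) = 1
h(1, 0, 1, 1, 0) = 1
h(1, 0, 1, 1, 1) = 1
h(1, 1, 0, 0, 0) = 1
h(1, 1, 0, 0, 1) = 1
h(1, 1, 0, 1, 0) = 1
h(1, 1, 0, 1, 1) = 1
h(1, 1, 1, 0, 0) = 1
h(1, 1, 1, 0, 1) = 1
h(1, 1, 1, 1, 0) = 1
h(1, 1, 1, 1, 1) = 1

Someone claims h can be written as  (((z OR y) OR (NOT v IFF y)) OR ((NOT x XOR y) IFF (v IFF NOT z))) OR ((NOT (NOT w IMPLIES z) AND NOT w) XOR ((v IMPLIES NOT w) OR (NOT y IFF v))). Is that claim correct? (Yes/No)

Evaluate (((z OR y) OR (NOT v IFF y)) OR ((NOT x XOR y) IFF (v IFF NOT z))) OR ((NOT (NOT w IMPLIES z) AND NOT w) XOR ((v IMPLIES NOT w) OR (NOT y IFF v))) on each row and compare to h:
  x=0, y=0, z=0, w=0, v=0: formula gives 0, h = 0 ✓
  x=0, y=0, z=0, w=0, v=1: formula gives 1, h = 1 ✓
  x=0, y=0, z=0, w=1, v=0: formula gives 1, h = 1 ✓
  x=0, y=0, z=0, w=1, v=1: formula gives 1, h = 1 ✓
  …
  x=0, y=1, z=0, w=1, v=1: formula gives 1, but h = 0 ✗
Since they disagree at (0,1,0,1,1), the expression is not a correct formula for h.

No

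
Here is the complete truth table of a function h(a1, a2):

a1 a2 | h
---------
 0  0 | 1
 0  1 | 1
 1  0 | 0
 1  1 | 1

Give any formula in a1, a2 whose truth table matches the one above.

h(a1, a2) = a1 → a2

This is a1 → a2 (false only at 1,0).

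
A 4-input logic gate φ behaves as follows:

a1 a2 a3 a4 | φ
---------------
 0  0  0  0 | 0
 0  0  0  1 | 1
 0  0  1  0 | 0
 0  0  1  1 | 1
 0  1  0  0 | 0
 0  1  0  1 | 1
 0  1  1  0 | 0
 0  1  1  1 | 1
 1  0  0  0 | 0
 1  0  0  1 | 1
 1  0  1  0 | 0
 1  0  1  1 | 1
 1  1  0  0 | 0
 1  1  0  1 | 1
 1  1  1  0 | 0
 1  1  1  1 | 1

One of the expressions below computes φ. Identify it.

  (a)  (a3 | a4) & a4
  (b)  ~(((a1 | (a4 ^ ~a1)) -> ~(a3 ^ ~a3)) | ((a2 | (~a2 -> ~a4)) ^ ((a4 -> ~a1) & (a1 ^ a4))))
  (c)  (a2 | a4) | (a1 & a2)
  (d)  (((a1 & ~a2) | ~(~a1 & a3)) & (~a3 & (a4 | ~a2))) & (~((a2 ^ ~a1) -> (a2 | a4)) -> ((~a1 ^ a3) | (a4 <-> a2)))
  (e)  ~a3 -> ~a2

a

(b) fails at (0,0,0,1): the formula yields 0, φ is 1.
(c) fails at (0,1,0,0): the formula yields 1, φ is 0.
(d) fails at (0,0,0,0): the formula yields 1, φ is 0.
(e) fails at (0,0,0,0): the formula yields 1, φ is 0.
Only (a) survives; checking it on all 16 rows confirms it matches φ.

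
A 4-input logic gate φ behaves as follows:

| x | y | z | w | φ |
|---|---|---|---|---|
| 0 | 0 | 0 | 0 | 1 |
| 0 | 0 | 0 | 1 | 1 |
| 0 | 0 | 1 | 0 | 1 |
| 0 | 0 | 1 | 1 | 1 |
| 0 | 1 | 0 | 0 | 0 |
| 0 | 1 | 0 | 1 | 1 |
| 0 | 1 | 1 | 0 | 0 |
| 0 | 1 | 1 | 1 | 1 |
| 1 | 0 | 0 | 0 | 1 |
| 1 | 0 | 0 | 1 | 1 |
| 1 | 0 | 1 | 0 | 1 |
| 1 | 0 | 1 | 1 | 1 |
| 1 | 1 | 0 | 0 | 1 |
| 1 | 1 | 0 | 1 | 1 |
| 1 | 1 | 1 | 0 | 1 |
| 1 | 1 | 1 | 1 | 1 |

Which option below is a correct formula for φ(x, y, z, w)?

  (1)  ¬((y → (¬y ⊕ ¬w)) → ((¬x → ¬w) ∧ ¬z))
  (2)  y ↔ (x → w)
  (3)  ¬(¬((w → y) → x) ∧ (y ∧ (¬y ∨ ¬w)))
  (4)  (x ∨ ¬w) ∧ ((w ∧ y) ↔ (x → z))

3

(1): at (0,0,0,0) it gives 0, but φ = 1 — eliminated.
(2): at (0,0,0,0) it gives 0, but φ = 1 — eliminated.
(4): at (0,0,0,0) it gives 0, but φ = 1 — eliminated.
Only (3) survives; checking it on all 16 rows confirms it matches φ.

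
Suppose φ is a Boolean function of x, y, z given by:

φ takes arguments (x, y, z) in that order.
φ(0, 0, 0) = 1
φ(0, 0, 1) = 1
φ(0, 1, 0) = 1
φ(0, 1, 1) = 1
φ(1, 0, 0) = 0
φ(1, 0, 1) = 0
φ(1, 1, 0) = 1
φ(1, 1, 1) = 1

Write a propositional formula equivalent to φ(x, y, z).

φ is 0 on only 2 rows — (1,0,0), (1,0,1). Writing each as a minterm (x·¬y·¬z, x·¬y·z) and OR-ing them characterizes exactly where φ=0, so φ is the negation of that disjunction.

φ(x, y, z) = ¬(((x ∧ ¬y) ∧ ¬z) ∨ ((x ∧ ¬y) ∧ z))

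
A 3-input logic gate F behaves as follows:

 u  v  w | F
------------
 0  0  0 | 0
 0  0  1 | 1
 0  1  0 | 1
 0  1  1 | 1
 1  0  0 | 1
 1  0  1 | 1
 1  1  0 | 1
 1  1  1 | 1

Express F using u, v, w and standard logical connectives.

F(u, v, w) = ((u' · v') · w')'

F is 0 on exactly one input, (0,0,0), whose minterm is ¬u·¬v·¬w. So F is the negation of that single conjunction.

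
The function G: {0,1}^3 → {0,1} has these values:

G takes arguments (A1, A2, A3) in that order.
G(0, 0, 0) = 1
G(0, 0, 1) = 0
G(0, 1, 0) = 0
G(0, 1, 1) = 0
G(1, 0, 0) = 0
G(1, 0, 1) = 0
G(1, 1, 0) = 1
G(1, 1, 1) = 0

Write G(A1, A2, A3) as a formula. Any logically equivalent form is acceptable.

G(A1, A2, A3) = ((~A1 & ~A2) & ~A3) | ((A1 & A2) & ~A3)

The 1-rows are (0,0,0), (1,1,0). Each contributes one minterm — ¬A1·¬A2·¬A3; A1·A2·¬A3 — and their disjunction is a sum-of-products form of G.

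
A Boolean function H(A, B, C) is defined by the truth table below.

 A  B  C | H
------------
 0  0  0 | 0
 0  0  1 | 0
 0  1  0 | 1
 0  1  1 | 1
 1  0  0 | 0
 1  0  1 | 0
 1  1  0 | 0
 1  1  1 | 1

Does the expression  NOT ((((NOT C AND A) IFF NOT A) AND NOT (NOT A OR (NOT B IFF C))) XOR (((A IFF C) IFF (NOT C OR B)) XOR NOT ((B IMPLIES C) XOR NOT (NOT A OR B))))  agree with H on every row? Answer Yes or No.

Check the formula against H row by row:
  A=0, B=0, C=0: formula gives 0, H = 0 ✓
  A=0, B=0, C=1: formula gives 0, H = 0 ✓
  A=0, B=1, C=0: formula gives 1, H = 1 ✓
  A=0, B=1, C=1: formula gives 1, H = 1 ✓
  A=1, B=0, C=0: formula gives 0, H = 0 ✓
  …and likewise for the remaining 3 rows.
Every row agrees, so the formula is equivalent.

Yes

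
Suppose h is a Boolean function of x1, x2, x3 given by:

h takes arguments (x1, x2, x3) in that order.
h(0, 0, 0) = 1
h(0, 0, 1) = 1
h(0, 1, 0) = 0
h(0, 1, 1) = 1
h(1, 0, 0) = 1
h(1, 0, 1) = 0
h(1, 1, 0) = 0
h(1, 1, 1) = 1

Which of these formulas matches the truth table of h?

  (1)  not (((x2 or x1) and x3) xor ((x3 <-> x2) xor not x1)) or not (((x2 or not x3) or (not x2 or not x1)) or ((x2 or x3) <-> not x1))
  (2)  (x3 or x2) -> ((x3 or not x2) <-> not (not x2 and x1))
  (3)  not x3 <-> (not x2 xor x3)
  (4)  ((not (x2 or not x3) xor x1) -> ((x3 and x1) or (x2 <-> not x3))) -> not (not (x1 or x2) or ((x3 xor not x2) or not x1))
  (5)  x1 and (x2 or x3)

2

(1): at (0,0,1) it gives 0, but h = 1 — eliminated.
(3): at (0,1,1) it gives 0, but h = 1 — eliminated.
(4): at (0,0,0) it gives 0, but h = 1 — eliminated.
(5): at (0,0,0) it gives 0, but h = 1 — eliminated.
That leaves (2). Evaluating it on every row reproduces the table of h exactly.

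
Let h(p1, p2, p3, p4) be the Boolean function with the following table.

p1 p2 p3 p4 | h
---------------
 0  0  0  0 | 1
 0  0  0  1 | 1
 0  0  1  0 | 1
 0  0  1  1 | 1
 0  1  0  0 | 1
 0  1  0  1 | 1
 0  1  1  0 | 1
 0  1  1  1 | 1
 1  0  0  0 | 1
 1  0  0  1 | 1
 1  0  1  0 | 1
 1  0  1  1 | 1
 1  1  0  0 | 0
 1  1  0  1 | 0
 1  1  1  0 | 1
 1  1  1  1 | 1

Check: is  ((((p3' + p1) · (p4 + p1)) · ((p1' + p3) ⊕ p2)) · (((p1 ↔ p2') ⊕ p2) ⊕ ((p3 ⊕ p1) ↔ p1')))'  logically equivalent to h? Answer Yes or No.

Yes

Evaluate ((((p3' + p1) · (p4 + p1)) · ((p1' + p3) ⊕ p2)) · (((p1 ↔ p2') ⊕ p2) ⊕ ((p3 ⊕ p1) ↔ p1')))' on each row and compare to h:
  p1=0, p2=0, p3=0, p4=0: formula gives 1, h = 1 ✓
  p1=0, p2=0, p3=0, p4=1: formula gives 1, h = 1 ✓
  p1=0, p2=0, p3=1, p4=0: formula gives 1, h = 1 ✓
  p1=0, p2=0, p3=1, p4=1: formula gives 1, h = 1 ✓
  …and likewise for the remaining 12 rows.
All 16 rows match — the expression computes h exactly.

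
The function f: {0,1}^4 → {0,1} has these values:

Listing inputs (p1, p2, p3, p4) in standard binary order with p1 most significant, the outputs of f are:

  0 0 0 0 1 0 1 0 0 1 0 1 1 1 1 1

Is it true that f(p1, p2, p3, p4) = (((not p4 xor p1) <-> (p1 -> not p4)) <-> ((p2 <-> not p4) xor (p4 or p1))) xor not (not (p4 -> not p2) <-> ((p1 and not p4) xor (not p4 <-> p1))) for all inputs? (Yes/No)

Evaluate (((not p4 xor p1) <-> (p1 -> not p4)) <-> ((p2 <-> not p4) xor (p4 or p1))) xor not (not (p4 -> not p2) <-> ((p1 and not p4) xor (not p4 <-> p1))) on each row and compare to f:
  p1=0, p2=0, p3=0, p4=0: formula gives 0, f = 0 ✓
  p1=0, p2=0, p3=0, p4=1: formula gives 0, f = 0 ✓
  p1=0, p2=0, p3=1, p4=0: formula gives 0, f = 0 ✓
  p1=0, p2=0, p3=1, p4=1: formula gives 0, f = 0 ✓
  … (the remaining 12 rows also agree.)
Every row agrees, so the formula is equivalent.

Yes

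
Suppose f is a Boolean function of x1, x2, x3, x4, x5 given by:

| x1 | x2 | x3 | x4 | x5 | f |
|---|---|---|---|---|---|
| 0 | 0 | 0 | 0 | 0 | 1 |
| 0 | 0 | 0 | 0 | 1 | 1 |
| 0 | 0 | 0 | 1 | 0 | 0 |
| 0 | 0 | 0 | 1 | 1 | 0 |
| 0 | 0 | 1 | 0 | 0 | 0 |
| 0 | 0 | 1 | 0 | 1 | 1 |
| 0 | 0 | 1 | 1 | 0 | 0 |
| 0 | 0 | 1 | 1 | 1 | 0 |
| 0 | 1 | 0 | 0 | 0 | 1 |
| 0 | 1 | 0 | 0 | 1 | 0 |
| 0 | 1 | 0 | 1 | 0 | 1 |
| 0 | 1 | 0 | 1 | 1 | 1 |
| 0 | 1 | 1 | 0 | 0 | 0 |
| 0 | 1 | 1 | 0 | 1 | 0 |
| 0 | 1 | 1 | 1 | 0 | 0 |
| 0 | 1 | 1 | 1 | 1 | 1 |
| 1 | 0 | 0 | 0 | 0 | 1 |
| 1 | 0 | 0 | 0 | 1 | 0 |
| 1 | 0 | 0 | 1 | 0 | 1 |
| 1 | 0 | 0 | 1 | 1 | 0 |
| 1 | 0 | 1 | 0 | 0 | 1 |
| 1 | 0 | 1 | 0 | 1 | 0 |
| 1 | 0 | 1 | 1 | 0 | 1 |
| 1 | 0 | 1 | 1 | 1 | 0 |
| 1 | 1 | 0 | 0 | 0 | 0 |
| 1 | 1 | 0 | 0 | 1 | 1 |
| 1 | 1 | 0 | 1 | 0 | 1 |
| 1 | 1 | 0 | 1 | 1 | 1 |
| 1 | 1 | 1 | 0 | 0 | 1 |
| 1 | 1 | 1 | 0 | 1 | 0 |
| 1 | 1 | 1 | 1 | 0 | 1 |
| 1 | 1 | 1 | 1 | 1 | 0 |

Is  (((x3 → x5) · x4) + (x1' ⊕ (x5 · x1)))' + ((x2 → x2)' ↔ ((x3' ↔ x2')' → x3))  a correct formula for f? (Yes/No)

No

Check the formula against f row by row:
  x1=0, x2=0, x3=0, x4=0, x5=0: formula gives 0, but f = 1 ✗
Row (0,0,0,0,0) is a counterexample, so the formula is not equivalent to f.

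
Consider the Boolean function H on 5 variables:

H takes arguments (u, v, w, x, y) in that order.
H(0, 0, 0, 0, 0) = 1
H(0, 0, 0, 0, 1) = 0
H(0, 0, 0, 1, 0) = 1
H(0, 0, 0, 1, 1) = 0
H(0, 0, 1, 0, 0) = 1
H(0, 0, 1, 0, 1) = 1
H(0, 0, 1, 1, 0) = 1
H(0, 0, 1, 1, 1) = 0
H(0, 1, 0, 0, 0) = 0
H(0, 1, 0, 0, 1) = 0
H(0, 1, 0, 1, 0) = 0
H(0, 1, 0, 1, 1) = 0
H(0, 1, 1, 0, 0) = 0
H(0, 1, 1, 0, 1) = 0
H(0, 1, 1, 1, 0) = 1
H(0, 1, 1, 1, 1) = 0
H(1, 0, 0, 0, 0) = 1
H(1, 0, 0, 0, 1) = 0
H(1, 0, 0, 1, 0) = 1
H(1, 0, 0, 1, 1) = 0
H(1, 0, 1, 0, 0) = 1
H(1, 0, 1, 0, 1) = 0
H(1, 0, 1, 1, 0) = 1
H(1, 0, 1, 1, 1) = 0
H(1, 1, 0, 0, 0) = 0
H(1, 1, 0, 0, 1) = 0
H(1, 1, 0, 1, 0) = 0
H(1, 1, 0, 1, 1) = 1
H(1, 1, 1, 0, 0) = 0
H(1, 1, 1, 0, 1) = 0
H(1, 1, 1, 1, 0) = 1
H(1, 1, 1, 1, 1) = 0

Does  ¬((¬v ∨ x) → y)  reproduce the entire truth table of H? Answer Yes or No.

No

Check the formula against H row by row:
  u=0, v=0, w=0, x=0, y=0: formula gives 1, H = 1 ✓
  u=0, v=0, w=0, x=0, y=1: formula gives 0, H = 0 ✓
  u=0, v=0, w=0, x=1, y=0: formula gives 1, H = 1 ✓
  u=0, v=0, w=0, x=1, y=1: formula gives 0, H = 0 ✓
  …
  u=0, v=0, w=1, x=0, y=1: formula gives 0, but H = 1 ✗
A single disagreement suffices: at (0,0,1,0,1) they differ, so the formula does not compute H.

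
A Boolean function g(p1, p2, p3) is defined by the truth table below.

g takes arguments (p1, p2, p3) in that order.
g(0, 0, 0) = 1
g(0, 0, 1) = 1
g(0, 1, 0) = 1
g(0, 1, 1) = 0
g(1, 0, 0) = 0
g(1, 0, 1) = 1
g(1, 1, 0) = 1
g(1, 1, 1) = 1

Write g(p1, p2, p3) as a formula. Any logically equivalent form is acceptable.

There are just 2 zero rows: (0,1,1), (1,0,0). Their minterms are ¬p1·p2·p3, p1·¬p2·¬p3; the OR of those covers precisely the 0-outputs, and negating it yields g.

g(p1, p2, p3) = (((p1' · p2) · p3) + ((p1 · p2') · p3'))'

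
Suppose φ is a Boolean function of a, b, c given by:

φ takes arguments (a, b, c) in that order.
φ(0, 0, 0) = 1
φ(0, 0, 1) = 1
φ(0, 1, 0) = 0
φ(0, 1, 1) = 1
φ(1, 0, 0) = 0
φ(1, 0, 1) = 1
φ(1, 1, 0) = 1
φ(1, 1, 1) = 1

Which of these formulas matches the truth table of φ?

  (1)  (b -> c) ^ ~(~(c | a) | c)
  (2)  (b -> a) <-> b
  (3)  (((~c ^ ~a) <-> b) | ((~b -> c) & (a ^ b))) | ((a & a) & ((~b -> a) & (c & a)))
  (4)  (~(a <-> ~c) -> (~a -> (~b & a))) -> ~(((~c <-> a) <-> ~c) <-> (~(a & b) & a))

(2) fails at (0,0,0): the formula yields 0, φ is 1.
(3) fails at (0,0,1): the formula yields 0, φ is 1.
(4) fails at (0,0,1): the formula yields 0, φ is 1.
Only (1) survives; checking it on all 8 rows confirms it matches φ.

1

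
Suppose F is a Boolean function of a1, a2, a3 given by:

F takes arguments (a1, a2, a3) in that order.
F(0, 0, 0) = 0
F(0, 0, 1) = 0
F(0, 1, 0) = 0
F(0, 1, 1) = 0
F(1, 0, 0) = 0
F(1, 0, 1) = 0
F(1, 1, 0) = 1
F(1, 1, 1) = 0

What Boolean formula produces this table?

F(a1, a2, a3) = (a1 & a2) & ~a3

F is 1 on exactly one input, (1,1,0), whose minterm is a1·a2·¬a3. So F is just that conjunction.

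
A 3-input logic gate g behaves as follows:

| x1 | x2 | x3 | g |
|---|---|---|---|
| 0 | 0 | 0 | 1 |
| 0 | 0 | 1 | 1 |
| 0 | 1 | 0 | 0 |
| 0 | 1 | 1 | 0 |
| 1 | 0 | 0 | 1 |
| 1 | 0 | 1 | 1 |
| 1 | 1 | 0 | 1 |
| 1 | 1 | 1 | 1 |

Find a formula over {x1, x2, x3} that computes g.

g(x1, x2, x3) = NOT (((NOT x1 AND x2) AND NOT x3) OR ((NOT x1 AND x2) AND x3))

g is 0 on only 2 rows — (0,1,0), (0,1,1). Writing each as a minterm (¬x1·x2·¬x3, ¬x1·x2·x3) and OR-ing them characterizes exactly where g=0, so g is the negation of that disjunction.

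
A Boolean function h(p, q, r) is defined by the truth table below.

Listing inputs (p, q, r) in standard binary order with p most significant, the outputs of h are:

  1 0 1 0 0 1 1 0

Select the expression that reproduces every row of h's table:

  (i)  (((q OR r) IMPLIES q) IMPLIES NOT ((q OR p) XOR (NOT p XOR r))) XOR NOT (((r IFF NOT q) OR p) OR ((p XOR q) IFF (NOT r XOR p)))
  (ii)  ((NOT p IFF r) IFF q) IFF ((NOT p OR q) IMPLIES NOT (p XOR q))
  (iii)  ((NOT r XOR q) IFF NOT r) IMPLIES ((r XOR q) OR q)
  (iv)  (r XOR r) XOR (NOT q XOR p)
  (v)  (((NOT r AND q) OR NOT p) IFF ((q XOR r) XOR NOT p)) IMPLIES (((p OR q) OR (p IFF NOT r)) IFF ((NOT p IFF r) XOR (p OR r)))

ii

(i) disagrees with h on (0,0,1) (formula → 1, table → 0); rule it out.
(iii) disagrees with h on (0,0,0) (formula → 0, table → 1); rule it out.
(iv) disagrees with h on (0,0,1) (formula → 1, table → 0); rule it out.
(v) disagrees with h on (0,0,1) (formula → 1, table → 0); rule it out.
(ii) is the remaining candidate, and it agrees with h on all 8 inputs.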